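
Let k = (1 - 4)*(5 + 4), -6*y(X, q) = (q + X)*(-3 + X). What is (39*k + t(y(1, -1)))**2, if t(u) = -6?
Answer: 1121481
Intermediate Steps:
y(X, q) = -(-3 + X)*(X + q)/6 (y(X, q) = -(q + X)*(-3 + X)/6 = -(X + q)*(-3 + X)/6 = -(-3 + X)*(X + q)/6)
k = -27 (k = -3*9 = -27)
(39*k + t(y(1, -1)))**2 = (39*(-27) - 6)**2 = (-1053 - 6)**2 = (-1059)**2 = 1121481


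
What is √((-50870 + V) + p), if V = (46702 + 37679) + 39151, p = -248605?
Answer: I*√175943 ≈ 419.46*I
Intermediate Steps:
V = 123532 (V = 84381 + 39151 = 123532)
√((-50870 + V) + p) = √((-50870 + 123532) - 248605) = √(72662 - 248605) = √(-175943) = I*√175943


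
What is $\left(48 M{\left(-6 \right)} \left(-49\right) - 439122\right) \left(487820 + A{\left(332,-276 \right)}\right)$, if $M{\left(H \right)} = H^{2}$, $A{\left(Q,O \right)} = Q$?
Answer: $-255691088688$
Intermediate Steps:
$\left(48 M{\left(-6 \right)} \left(-49\right) - 439122\right) \left(487820 + A{\left(332,-276 \right)}\right) = \left(48 \left(-6\right)^{2} \left(-49\right) - 439122\right) \left(487820 + 332\right) = \left(48 \cdot 36 \left(-49\right) - 439122\right) 488152 = \left(1728 \left(-49\right) - 439122\right) 488152 = \left(-84672 - 439122\right) 488152 = \left(-523794\right) 488152 = -255691088688$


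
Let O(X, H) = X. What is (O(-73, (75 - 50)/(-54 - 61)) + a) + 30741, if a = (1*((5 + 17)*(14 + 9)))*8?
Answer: 34716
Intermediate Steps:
a = 4048 (a = (1*(22*23))*8 = (1*506)*8 = 506*8 = 4048)
(O(-73, (75 - 50)/(-54 - 61)) + a) + 30741 = (-73 + 4048) + 30741 = 3975 + 30741 = 34716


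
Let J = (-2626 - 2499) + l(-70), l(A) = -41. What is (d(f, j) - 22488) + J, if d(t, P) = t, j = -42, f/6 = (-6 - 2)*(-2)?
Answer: -27558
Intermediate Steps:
f = 96 (f = 6*((-6 - 2)*(-2)) = 6*(-8*(-2)) = 6*16 = 96)
J = -5166 (J = (-2626 - 2499) - 41 = -5125 - 41 = -5166)
(d(f, j) - 22488) + J = (96 - 22488) - 5166 = -22392 - 5166 = -27558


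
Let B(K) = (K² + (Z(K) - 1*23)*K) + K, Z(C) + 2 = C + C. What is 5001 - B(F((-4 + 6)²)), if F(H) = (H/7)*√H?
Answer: 246201/49 ≈ 5024.5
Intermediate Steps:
Z(C) = -2 + 2*C (Z(C) = -2 + (C + C) = -2 + 2*C)
F(H) = H^(3/2)/7 (F(H) = (H*(⅐))*√H = (H/7)*√H = H^(3/2)/7)
B(K) = K + K² + K*(-25 + 2*K) (B(K) = (K² + ((-2 + 2*K) - 1*23)*K) + K = (K² + ((-2 + 2*K) - 23)*K) + K = (K² + (-25 + 2*K)*K) + K = (K² + K*(-25 + 2*K)) + K = K + K² + K*(-25 + 2*K))
5001 - B(F((-4 + 6)²)) = 5001 - 3*((-4 + 6)²)^(3/2)/7*(-8 + ((-4 + 6)²)^(3/2)/7) = 5001 - 3*(2²)^(3/2)/7*(-8 + (2²)^(3/2)/7) = 5001 - 3*4^(3/2)/7*(-8 + 4^(3/2)/7) = 5001 - 3*(⅐)*8*(-8 + (⅐)*8) = 5001 - 3*8*(-8 + 8/7)/7 = 5001 - 3*8*(-48)/(7*7) = 5001 - 1*(-1152/49) = 5001 + 1152/49 = 246201/49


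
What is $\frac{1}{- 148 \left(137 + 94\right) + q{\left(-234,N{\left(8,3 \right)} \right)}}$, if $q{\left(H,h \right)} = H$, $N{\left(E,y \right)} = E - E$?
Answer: $- \frac{1}{34422} \approx -2.9051 \cdot 10^{-5}$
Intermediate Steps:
$N{\left(E,y \right)} = 0$
$\frac{1}{- 148 \left(137 + 94\right) + q{\left(-234,N{\left(8,3 \right)} \right)}} = \frac{1}{- 148 \left(137 + 94\right) - 234} = \frac{1}{\left(-148\right) 231 - 234} = \frac{1}{-34188 - 234} = \frac{1}{-34422} = - \frac{1}{34422}$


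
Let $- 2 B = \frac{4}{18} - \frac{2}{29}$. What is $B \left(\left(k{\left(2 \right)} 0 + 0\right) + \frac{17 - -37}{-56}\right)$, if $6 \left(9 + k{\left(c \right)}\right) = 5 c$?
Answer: $\frac{15}{203} \approx 0.073892$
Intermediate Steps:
$B = - \frac{20}{261}$ ($B = - \frac{\frac{4}{18} - \frac{2}{29}}{2} = - \frac{4 \cdot \frac{1}{18} - \frac{2}{29}}{2} = - \frac{\frac{2}{9} - \frac{2}{29}}{2} = \left(- \frac{1}{2}\right) \frac{40}{261} = - \frac{20}{261} \approx -0.076628$)
$k{\left(c \right)} = -9 + \frac{5 c}{6}$
$B \left(\left(k{\left(2 \right)} 0 + 0\right) + \frac{17 - -37}{-56}\right) = - \frac{20 \left(\left(\left(-9 + \frac{5}{6} \cdot 2\right) 0 + 0\right) + \frac{17 - -37}{-56}\right)}{261} = - \frac{20 \left(\left(\left(-9 + \frac{5}{3}\right) 0 + 0\right) + \left(17 + 37\right) \left(- \frac{1}{56}\right)\right)}{261} = - \frac{20 \left(\left(\left(- \frac{22}{3}\right) 0 + 0\right) + 54 \left(- \frac{1}{56}\right)\right)}{261} = - \frac{20 \left(\left(0 + 0\right) - \frac{27}{28}\right)}{261} = - \frac{20 \left(0 - \frac{27}{28}\right)}{261} = \left(- \frac{20}{261}\right) \left(- \frac{27}{28}\right) = \frac{15}{203}$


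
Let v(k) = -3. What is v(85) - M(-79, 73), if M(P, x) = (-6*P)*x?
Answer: -34605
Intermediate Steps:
M(P, x) = -6*P*x
v(85) - M(-79, 73) = -3 - (-6)*(-79)*73 = -3 - 1*34602 = -3 - 34602 = -34605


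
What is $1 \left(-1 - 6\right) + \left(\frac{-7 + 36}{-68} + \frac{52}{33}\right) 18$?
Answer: $\frac{5119}{374} \approx 13.687$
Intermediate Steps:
$1 \left(-1 - 6\right) + \left(\frac{-7 + 36}{-68} + \frac{52}{33}\right) 18 = 1 \left(-7\right) + \left(29 \left(- \frac{1}{68}\right) + 52 \cdot \frac{1}{33}\right) 18 = -7 + \left(- \frac{29}{68} + \frac{52}{33}\right) 18 = -7 + \frac{2579}{2244} \cdot 18 = -7 + \frac{7737}{374} = \frac{5119}{374}$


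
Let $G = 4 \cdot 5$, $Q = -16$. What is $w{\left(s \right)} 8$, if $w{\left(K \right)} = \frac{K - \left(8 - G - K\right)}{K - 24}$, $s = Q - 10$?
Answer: $\frac{32}{5} \approx 6.4$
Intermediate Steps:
$G = 20$
$s = -26$ ($s = -16 - 10 = -26$)
$w{\left(K \right)} = \frac{12 + 2 K}{-24 + K}$ ($w{\left(K \right)} = \frac{K + \left(\left(20 + K\right) - 8\right)}{K - 24} = \frac{K + \left(12 + K\right)}{-24 + K} = \frac{12 + 2 K}{-24 + K}$)
$w{\left(s \right)} 8 = \frac{2 \left(6 - 26\right)}{-24 - 26} \cdot 8 = 2 \frac{1}{-50} \left(-20\right) 8 = 2 \left(- \frac{1}{50}\right) \left(-20\right) 8 = \frac{4}{5} \cdot 8 = \frac{32}{5}$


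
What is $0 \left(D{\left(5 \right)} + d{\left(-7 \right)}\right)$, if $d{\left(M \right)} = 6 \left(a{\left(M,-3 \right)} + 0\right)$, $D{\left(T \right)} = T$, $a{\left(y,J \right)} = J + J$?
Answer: $0$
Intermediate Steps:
$a{\left(y,J \right)} = 2 J$
$d{\left(M \right)} = -36$ ($d{\left(M \right)} = 6 \left(2 \left(-3\right) + 0\right) = 6 \left(-6 + 0\right) = 6 \left(-6\right) = -36$)
$0 \left(D{\left(5 \right)} + d{\left(-7 \right)}\right) = 0 \left(5 - 36\right) = 0 \left(-31\right) = 0$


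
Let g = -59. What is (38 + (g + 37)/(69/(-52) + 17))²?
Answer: 889590276/664225 ≈ 1339.3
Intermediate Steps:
(38 + (g + 37)/(69/(-52) + 17))² = (38 + (-59 + 37)/(69/(-52) + 17))² = (38 - 22/(69*(-1/52) + 17))² = (38 - 22/(-69/52 + 17))² = (38 - 22/815/52)² = (38 - 22*52/815)² = (38 - 1144/815)² = (29826/815)² = 889590276/664225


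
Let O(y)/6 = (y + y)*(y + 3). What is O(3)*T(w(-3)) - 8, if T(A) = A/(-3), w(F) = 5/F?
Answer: 112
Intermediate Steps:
T(A) = -A/3 (T(A) = A*(-⅓) = -A/3)
O(y) = 12*y*(3 + y) (O(y) = 6*((y + y)*(y + 3)) = 6*((2*y)*(3 + y)) = 6*(2*y*(3 + y)) = 12*y*(3 + y))
O(3)*T(w(-3)) - 8 = (12*3*(3 + 3))*(-5/(3*(-3))) - 8 = (12*3*6)*(-5*(-1)/(3*3)) - 8 = 216*(-⅓*(-5/3)) - 8 = 216*(5/9) - 8 = 120 - 8 = 112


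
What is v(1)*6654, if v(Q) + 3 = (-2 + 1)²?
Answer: -13308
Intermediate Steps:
v(Q) = -2 (v(Q) = -3 + (-2 + 1)² = -3 + (-1)² = -3 + 1 = -2)
v(1)*6654 = -2*6654 = -13308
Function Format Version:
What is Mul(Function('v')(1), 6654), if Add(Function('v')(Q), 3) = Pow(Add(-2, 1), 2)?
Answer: -13308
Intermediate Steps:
Function('v')(Q) = -2 (Function('v')(Q) = Add(-3, Pow(Add(-2, 1), 2)) = Add(-3, Pow(-1, 2)) = Add(-3, 1) = -2)
Mul(Function('v')(1), 6654) = Mul(-2, 6654) = -13308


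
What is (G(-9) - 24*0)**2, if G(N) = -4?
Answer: 16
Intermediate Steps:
(G(-9) - 24*0)**2 = (-4 - 24*0)**2 = (-4 + 0)**2 = (-4)**2 = 16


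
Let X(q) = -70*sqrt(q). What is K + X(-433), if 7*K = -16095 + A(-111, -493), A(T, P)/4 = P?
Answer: -2581 - 70*I*sqrt(433) ≈ -2581.0 - 1456.6*I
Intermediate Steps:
A(T, P) = 4*P
K = -2581 (K = (-16095 + 4*(-493))/7 = (-16095 - 1972)/7 = (1/7)*(-18067) = -2581)
K + X(-433) = -2581 - 70*I*sqrt(433)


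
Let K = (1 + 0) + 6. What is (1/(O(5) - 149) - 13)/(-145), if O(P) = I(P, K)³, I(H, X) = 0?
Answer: 1938/21605 ≈ 0.089701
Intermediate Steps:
K = 7 (K = 1 + 6 = 7)
O(P) = 0 (O(P) = 0³ = 0)
(1/(O(5) - 149) - 13)/(-145) = (1/(0 - 149) - 13)/(-145) = (1/(-149) - 13)*(-1/145) = (-1/149 - 13)*(-1/145) = -1938/149*(-1/145) = 1938/21605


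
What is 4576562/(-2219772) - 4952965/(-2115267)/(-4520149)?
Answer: -7292998999512056671/3537325815233148246 ≈ -2.0617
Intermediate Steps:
4576562/(-2219772) - 4952965/(-2115267)/(-4520149) = 4576562*(-1/2219772) - 4952965*(-1/2115267)*(-1/4520149) = -2288281/1109886 + (4952965/2115267)*(-1/4520149) = -2288281/1109886 - 4952965/9561322014783 = -7292998999512056671/3537325815233148246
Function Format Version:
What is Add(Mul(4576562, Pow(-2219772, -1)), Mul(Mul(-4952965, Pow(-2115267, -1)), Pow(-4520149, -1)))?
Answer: Rational(-7292998999512056671, 3537325815233148246) ≈ -2.0617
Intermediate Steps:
Add(Mul(4576562, Pow(-2219772, -1)), Mul(Mul(-4952965, Pow(-2115267, -1)), Pow(-4520149, -1))) = Add(Mul(4576562, Rational(-1, 2219772)), Mul(Mul(-4952965, Rational(-1, 2115267)), Rational(-1, 4520149))) = Add(Rational(-2288281, 1109886), Mul(Rational(4952965, 2115267), Rational(-1, 4520149))) = Add(Rational(-2288281, 1109886), Rational(-4952965, 9561322014783)) = Rational(-7292998999512056671, 3537325815233148246)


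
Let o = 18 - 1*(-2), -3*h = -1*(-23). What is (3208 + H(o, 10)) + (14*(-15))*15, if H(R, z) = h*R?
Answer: -286/3 ≈ -95.333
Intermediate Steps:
h = -23/3 (h = -(-1)*(-23)/3 = -⅓*23 = -23/3 ≈ -7.6667)
o = 20 (o = 18 + 2 = 20)
H(R, z) = -23*R/3
(3208 + H(o, 10)) + (14*(-15))*15 = (3208 - 23/3*20) + (14*(-15))*15 = (3208 - 460/3) - 210*15 = 9164/3 - 3150 = -286/3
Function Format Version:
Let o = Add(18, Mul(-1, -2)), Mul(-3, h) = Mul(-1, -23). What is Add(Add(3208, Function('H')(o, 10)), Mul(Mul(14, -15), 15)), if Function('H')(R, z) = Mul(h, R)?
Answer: Rational(-286, 3) ≈ -95.333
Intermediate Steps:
h = Rational(-23, 3) (h = Mul(Rational(-1, 3), Mul(-1, -23)) = Mul(Rational(-1, 3), 23) = Rational(-23, 3) ≈ -7.6667)
o = 20 (o = Add(18, 2) = 20)
Function('H')(R, z) = Mul(Rational(-23, 3), R)
Add(Add(3208, Function('H')(o, 10)), Mul(Mul(14, -15), 15)) = Add(Add(3208, Mul(Rational(-23, 3), 20)), Mul(Mul(14, -15), 15)) = Add(Add(3208, Rational(-460, 3)), Mul(-210, 15)) = Add(Rational(9164, 3), -3150) = Rational(-286, 3)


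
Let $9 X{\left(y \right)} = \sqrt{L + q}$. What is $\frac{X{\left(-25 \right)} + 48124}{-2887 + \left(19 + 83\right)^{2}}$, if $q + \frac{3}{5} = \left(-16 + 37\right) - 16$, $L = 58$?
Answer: $\frac{48124}{7517} + \frac{2 \sqrt{390}}{338265} \approx 6.4021$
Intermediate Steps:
$q = \frac{22}{5}$ ($q = - \frac{3}{5} + \left(\left(-16 + 37\right) - 16\right) = - \frac{3}{5} + \left(21 - 16\right) = - \frac{3}{5} + 5 = \frac{22}{5} \approx 4.4$)
$X{\left(y \right)} = \frac{2 \sqrt{390}}{45}$ ($X{\left(y \right)} = \frac{\sqrt{58 + \frac{22}{5}}}{9} = \frac{\sqrt{\frac{312}{5}}}{9} = \frac{\frac{2}{5} \sqrt{390}}{9} = \frac{2 \sqrt{390}}{45}$)
$\frac{X{\left(-25 \right)} + 48124}{-2887 + \left(19 + 83\right)^{2}} = \frac{\frac{2 \sqrt{390}}{45} + 48124}{-2887 + \left(19 + 83\right)^{2}} = \frac{48124 + \frac{2 \sqrt{390}}{45}}{-2887 + 102^{2}} = \frac{48124 + \frac{2 \sqrt{390}}{45}}{-2887 + 10404} = \frac{48124 + \frac{2 \sqrt{390}}{45}}{7517} = \left(48124 + \frac{2 \sqrt{390}}{45}\right) \frac{1}{7517} = \frac{48124}{7517} + \frac{2 \sqrt{390}}{338265}$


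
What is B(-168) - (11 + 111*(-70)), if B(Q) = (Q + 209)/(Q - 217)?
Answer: 2987174/385 ≈ 7758.9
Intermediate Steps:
B(Q) = (209 + Q)/(-217 + Q)
B(-168) - (11 + 111*(-70)) = (209 - 168)/(-217 - 168) - (11 + 111*(-70)) = 41/(-385) - (11 - 7770) = -1/385*41 - 1*(-7759) = -41/385 + 7759 = 2987174/385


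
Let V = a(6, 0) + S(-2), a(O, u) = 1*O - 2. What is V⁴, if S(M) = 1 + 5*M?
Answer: 625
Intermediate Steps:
a(O, u) = -2 + O (a(O, u) = O - 2 = -2 + O)
V = -5 (V = (-2 + 6) + (1 + 5*(-2)) = 4 + (1 - 10) = 4 - 9 = -5)
V⁴ = (-5)⁴ = 625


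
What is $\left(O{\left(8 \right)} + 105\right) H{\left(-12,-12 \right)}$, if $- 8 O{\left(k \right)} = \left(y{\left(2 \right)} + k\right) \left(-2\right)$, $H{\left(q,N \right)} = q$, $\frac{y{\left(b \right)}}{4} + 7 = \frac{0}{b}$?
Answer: $-1200$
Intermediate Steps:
$y{\left(b \right)} = -28$ ($y{\left(b \right)} = -28 + 4 \frac{0}{b} = -28 + 4 \cdot 0 = -28 + 0 = -28$)
$O{\left(k \right)} = -7 + \frac{k}{4}$ ($O{\left(k \right)} = - \frac{\left(-28 + k\right) \left(-2\right)}{8} = - \frac{56 - 2 k}{8} = -7 + \frac{k}{4}$)
$\left(O{\left(8 \right)} + 105\right) H{\left(-12,-12 \right)} = \left(\left(-7 + \frac{1}{4} \cdot 8\right) + 105\right) \left(-12\right) = \left(\left(-7 + 2\right) + 105\right) \left(-12\right) = \left(-5 + 105\right) \left(-12\right) = 100 \left(-12\right) = -1200$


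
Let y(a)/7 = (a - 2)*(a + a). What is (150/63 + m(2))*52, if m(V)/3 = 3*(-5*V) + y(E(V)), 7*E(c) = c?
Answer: -118144/21 ≈ -5625.9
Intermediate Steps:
E(c) = c/7
y(a) = 14*a*(-2 + a) (y(a) = 7*((a - 2)*(a + a)) = 7*((-2 + a)*(2*a)) = 7*(2*a*(-2 + a)) = 14*a*(-2 + a))
m(V) = -45*V + 6*V*(-2 + V/7) (m(V) = 3*(3*(-5*V) + 14*(V/7)*(-2 + V/7)) = 3*(-15*V + 2*V*(-2 + V/7)) = -45*V + 6*V*(-2 + V/7))
(150/63 + m(2))*52 = (150/63 + (3/7)*2*(-133 + 2*2))*52 = (150*(1/63) + (3/7)*2*(-133 + 4))*52 = (50/21 + (3/7)*2*(-129))*52 = (50/21 - 774/7)*52 = -2272/21*52 = -118144/21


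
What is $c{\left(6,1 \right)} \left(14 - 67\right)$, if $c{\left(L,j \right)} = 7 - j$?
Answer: $-318$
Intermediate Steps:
$c{\left(6,1 \right)} \left(14 - 67\right) = \left(7 - 1\right) \left(14 - 67\right) = \left(7 - 1\right) \left(-53\right) = 6 \left(-53\right) = -318$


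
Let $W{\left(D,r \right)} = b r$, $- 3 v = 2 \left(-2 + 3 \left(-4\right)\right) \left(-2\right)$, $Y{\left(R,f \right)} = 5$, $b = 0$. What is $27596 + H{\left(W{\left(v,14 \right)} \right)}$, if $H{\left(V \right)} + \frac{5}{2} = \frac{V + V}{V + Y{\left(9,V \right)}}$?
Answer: $\frac{55187}{2} \approx 27594.0$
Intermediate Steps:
$v = - \frac{56}{3}$ ($v = - \frac{2 \left(-2 + 3 \left(-4\right)\right) \left(-2\right)}{3} = - \frac{2 \left(-2 - 12\right) \left(-2\right)}{3} = - \frac{2 \left(-14\right) \left(-2\right)}{3} = - \frac{\left(-28\right) \left(-2\right)}{3} = \left(- \frac{1}{3}\right) 56 = - \frac{56}{3} \approx -18.667$)
$W{\left(D,r \right)} = 0$ ($W{\left(D,r \right)} = 0 r = 0$)
$H{\left(V \right)} = - \frac{5}{2} + \frac{2 V}{5 + V}$ ($H{\left(V \right)} = - \frac{5}{2} + \frac{V + V}{V + 5} = - \frac{5}{2} + \frac{2 V}{5 + V}$)
$27596 + H{\left(W{\left(v,14 \right)} \right)} = 27596 + \frac{-25 - 0}{2 \left(5 + 0\right)} = 27596 + \frac{-25 + 0}{2 \cdot 5} = 27596 + \frac{1}{2} \cdot \frac{1}{5} \left(-25\right) = 27596 - \frac{5}{2} = \frac{55187}{2}$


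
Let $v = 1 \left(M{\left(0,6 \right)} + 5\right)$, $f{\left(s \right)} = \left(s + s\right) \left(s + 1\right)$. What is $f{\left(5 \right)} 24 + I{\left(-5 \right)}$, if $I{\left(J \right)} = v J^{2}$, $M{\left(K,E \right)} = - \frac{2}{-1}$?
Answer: $1615$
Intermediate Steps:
$M{\left(K,E \right)} = 2$ ($M{\left(K,E \right)} = \left(-2\right) \left(-1\right) = 2$)
$f{\left(s \right)} = 2 s \left(1 + s\right)$
$v = 7$ ($v = 1 \left(2 + 5\right) = 1 \cdot 7 = 7$)
$I{\left(J \right)} = 7 J^{2}$
$f{\left(5 \right)} 24 + I{\left(-5 \right)} = 2 \cdot 5 \left(1 + 5\right) 24 + 7 \left(-5\right)^{2} = 2 \cdot 5 \cdot 6 \cdot 24 + 7 \cdot 25 = 60 \cdot 24 + 175 = 1440 + 175 = 1615$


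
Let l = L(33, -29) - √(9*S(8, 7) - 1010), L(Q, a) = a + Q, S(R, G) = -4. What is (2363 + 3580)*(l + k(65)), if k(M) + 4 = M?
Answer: 386295 - 5943*I*√1046 ≈ 3.863e+5 - 1.9221e+5*I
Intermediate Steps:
k(M) = -4 + M
L(Q, a) = Q + a
l = 4 - I*√1046 (l = (33 - 29) - √(9*(-4) - 1010) = 4 - √(-36 - 1010) = 4 - √(-1046) = 4 - I*√1046 ≈ 4.0 - 32.342*I)
(2363 + 3580)*(l + k(65)) = (2363 + 3580)*((4 - I*√1046) + (-4 + 65)) = 5943*((4 - I*√1046) + 61) = 5943*(65 - I*√1046) = 386295 - 5943*I*√1046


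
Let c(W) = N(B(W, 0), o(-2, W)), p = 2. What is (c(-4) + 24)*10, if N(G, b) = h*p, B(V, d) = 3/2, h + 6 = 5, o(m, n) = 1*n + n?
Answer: 220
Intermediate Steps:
o(m, n) = 2*n (o(m, n) = n + n = 2*n)
h = -1 (h = -6 + 5 = -1)
B(V, d) = 3/2 (B(V, d) = 3*(½) = 3/2)
N(G, b) = -2 (N(G, b) = -1*2 = -2)
c(W) = -2
(c(-4) + 24)*10 = (-2 + 24)*10 = 22*10 = 220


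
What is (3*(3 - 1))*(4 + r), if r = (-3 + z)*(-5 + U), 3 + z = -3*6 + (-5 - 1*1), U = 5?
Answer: 24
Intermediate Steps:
z = -27 (z = -3 + (-3*6 + (-5 - 1*1)) = -3 + (-18 + (-5 - 1)) = -3 + (-18 - 6) = -3 - 24 = -27)
r = 0 (r = (-3 - 27)*(-5 + 5) = -30*0 = 0)
(3*(3 - 1))*(4 + r) = (3*(3 - 1))*(4 + 0) = (3*2)*4 = 6*4 = 24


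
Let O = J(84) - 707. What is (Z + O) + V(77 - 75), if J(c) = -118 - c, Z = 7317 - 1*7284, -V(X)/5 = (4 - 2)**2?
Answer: -896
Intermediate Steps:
V(X) = -20 (V(X) = -5*(4 - 2)**2 = -5*2**2 = -5*4 = -20)
Z = 33 (Z = 7317 - 7284 = 33)
O = -909 (O = (-118 - 1*84) - 707 = (-118 - 84) - 707 = -202 - 707 = -909)
(Z + O) + V(77 - 75) = (33 - 909) - 20 = -876 - 20 = -896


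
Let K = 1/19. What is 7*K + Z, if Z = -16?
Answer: -297/19 ≈ -15.632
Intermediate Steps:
K = 1/19 ≈ 0.052632
7*K + Z = 7*(1/19) - 16 = 7/19 - 16 = -297/19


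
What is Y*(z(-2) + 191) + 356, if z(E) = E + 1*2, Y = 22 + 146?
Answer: 32444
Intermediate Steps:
Y = 168
z(E) = 2 + E (z(E) = E + 2 = 2 + E)
Y*(z(-2) + 191) + 356 = 168*((2 - 2) + 191) + 356 = 168*(0 + 191) + 356 = 168*191 + 356 = 32088 + 356 = 32444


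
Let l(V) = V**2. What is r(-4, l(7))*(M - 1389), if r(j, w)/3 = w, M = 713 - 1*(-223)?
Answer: -66591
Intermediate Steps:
M = 936 (M = 713 + 223 = 936)
r(j, w) = 3*w
r(-4, l(7))*(M - 1389) = (3*7**2)*(936 - 1389) = (3*49)*(-453) = 147*(-453) = -66591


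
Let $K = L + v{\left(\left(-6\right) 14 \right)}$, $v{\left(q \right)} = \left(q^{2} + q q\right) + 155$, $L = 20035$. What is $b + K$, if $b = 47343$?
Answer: $81645$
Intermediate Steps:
$v{\left(q \right)} = 155 + 2 q^{2}$ ($v{\left(q \right)} = \left(q^{2} + q^{2}\right) + 155 = 2 q^{2} + 155 = 155 + 2 q^{2}$)
$K = 34302$ ($K = 20035 + \left(155 + 2 \left(\left(-6\right) 14\right)^{2}\right) = 20035 + \left(155 + 2 \left(-84\right)^{2}\right) = 20035 + \left(155 + 2 \cdot 7056\right) = 20035 + \left(155 + 14112\right) = 20035 + 14267 = 34302$)
$b + K = 47343 + 34302 = 81645$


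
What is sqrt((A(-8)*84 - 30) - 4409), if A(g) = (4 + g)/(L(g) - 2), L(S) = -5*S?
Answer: I*sqrt(1605671)/19 ≈ 66.692*I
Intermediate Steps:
A(g) = (4 + g)/(-2 - 5*g) (A(g) = (4 + g)/(-5*g - 2) = (4 + g)/(-2 - 5*g))
sqrt((A(-8)*84 - 30) - 4409) = sqrt((((-4 - 1*(-8))/(2 + 5*(-8)))*84 - 30) - 4409) = sqrt((((-4 + 8)/(2 - 40))*84 - 30) - 4409) = sqrt(((4/(-38))*84 - 30) - 4409) = sqrt((-1/38*4*84 - 30) - 4409) = sqrt((-2/19*84 - 30) - 4409) = sqrt((-168/19 - 30) - 4409) = sqrt(-738/19 - 4409) = sqrt(-84509/19) = I*sqrt(1605671)/19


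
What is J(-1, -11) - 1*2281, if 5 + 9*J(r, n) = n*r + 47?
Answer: -20476/9 ≈ -2275.1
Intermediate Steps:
J(r, n) = 14/3 + n*r/9 (J(r, n) = -5/9 + (n*r + 47)/9 = -5/9 + (47 + n*r)/9 = -5/9 + (47/9 + n*r/9) = 14/3 + n*r/9)
J(-1, -11) - 1*2281 = (14/3 + (⅑)*(-11)*(-1)) - 1*2281 = (14/3 + 11/9) - 2281 = 53/9 - 2281 = -20476/9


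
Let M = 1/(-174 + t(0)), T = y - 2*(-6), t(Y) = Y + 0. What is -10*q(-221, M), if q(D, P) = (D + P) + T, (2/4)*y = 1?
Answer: 180095/87 ≈ 2070.1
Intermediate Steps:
y = 2 (y = 2*1 = 2)
t(Y) = Y
T = 14 (T = 2 - 2*(-6) = 2 + 12 = 14)
M = -1/174 (M = 1/(-174 + 0) = 1/(-174) = -1/174 ≈ -0.0057471)
q(D, P) = 14 + D + P (q(D, P) = (D + P) + 14 = 14 + D + P)
-10*q(-221, M) = -10*(14 - 221 - 1/174) = -10*(-36019/174) = 180095/87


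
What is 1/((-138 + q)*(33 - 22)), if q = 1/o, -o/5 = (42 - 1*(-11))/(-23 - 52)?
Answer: -53/80289 ≈ -0.00066011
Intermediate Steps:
o = 53/15 (o = -5*(42 - 1*(-11))/(-23 - 52) = -5*(42 + 11)/(-75) = -265*(-1)/75 = -5*(-53/75) = 53/15 ≈ 3.5333)
q = 15/53 (q = 1/(53/15) = 15/53 ≈ 0.28302)
1/((-138 + q)*(33 - 22)) = 1/((-138 + 15/53)*(33 - 22)) = 1/(-7299/53*11) = 1/(-80289/53) = -53/80289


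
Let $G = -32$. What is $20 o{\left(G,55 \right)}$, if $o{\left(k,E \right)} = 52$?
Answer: $1040$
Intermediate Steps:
$20 o{\left(G,55 \right)} = 20 \cdot 52 = 1040$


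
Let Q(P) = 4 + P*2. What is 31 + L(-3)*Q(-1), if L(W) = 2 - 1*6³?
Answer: -397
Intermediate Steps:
Q(P) = 4 + 2*P
L(W) = -214 (L(W) = 2 - 1*216 = 2 - 216 = -214)
31 + L(-3)*Q(-1) = 31 - 214*(4 + 2*(-1)) = 31 - 214*(4 - 2) = 31 - 214*2 = 31 - 428 = -397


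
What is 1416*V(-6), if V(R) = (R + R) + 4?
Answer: -11328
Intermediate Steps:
V(R) = 4 + 2*R (V(R) = 2*R + 4 = 4 + 2*R)
1416*V(-6) = 1416*(4 + 2*(-6)) = 1416*(4 - 12) = 1416*(-8) = -11328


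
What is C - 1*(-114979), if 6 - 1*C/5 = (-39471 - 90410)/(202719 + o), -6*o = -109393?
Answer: 152472132793/1325707 ≈ 1.1501e+5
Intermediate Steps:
o = 109393/6 (o = -⅙*(-109393) = 109393/6 ≈ 18232.)
C = 43667640/1325707 (C = 30 - 5*(-39471 - 90410)/(202719 + 109393/6) = 30 - (-649405)/1325707/6 = 30 - (-649405)*6/1325707 = 30 - 5*(-779286/1325707) = 30 + 3896430/1325707 = 43667640/1325707 ≈ 32.939)
C - 1*(-114979) = 43667640/1325707 - 1*(-114979) = 43667640/1325707 + 114979 = 152472132793/1325707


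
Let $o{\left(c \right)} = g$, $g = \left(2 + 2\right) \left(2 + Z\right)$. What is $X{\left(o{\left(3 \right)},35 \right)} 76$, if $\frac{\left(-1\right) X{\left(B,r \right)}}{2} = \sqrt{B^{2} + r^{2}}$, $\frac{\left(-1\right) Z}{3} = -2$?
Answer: $- 152 \sqrt{2249} \approx -7208.4$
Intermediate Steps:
$Z = 6$ ($Z = \left(-3\right) \left(-2\right) = 6$)
$g = 32$ ($g = \left(2 + 2\right) \left(2 + 6\right) = 4 \cdot 8 = 32$)
$o{\left(c \right)} = 32$
$X{\left(B,r \right)} = - 2 \sqrt{B^{2} + r^{2}}$
$X{\left(o{\left(3 \right)},35 \right)} 76 = - 2 \sqrt{32^{2} + 35^{2}} \cdot 76 = - 2 \sqrt{1024 + 1225} \cdot 76 = - 2 \sqrt{2249} \cdot 76 = - 152 \sqrt{2249}$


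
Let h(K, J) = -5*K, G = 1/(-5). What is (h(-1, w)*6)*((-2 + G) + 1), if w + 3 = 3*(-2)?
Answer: -36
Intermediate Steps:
G = -⅕ ≈ -0.20000
w = -9 (w = -3 + 3*(-2) = -3 - 6 = -9)
(h(-1, w)*6)*((-2 + G) + 1) = (-5*(-1)*6)*((-2 - ⅕) + 1) = (5*6)*(-11/5 + 1) = 30*(-6/5) = -36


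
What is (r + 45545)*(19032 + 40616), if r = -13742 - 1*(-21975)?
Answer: 3207750144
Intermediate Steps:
r = 8233 (r = -13742 + 21975 = 8233)
(r + 45545)*(19032 + 40616) = (8233 + 45545)*(19032 + 40616) = 53778*59648 = 3207750144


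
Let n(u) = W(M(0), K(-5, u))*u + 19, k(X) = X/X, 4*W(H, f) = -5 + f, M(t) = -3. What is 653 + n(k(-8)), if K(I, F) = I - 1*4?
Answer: 1337/2 ≈ 668.50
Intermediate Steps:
K(I, F) = -4 + I (K(I, F) = I - 4 = -4 + I)
W(H, f) = -5/4 + f/4 (W(H, f) = (-5 + f)/4 = -5/4 + f/4)
k(X) = 1
n(u) = 19 - 7*u/2 (n(u) = (-5/4 + (-4 - 5)/4)*u + 19 = (-5/4 + (¼)*(-9))*u + 19 = (-5/4 - 9/4)*u + 19 = -7*u/2 + 19 = 19 - 7*u/2)
653 + n(k(-8)) = 653 + (19 - 7/2*1) = 653 + (19 - 7/2) = 653 + 31/2 = 1337/2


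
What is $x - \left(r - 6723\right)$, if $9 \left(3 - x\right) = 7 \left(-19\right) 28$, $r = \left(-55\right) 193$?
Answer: $\frac{159793}{9} \approx 17755.0$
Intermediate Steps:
$r = -10615$
$x = \frac{3751}{9}$ ($x = 3 - \frac{7 \left(-19\right) 28}{9} = 3 - \frac{\left(-133\right) 28}{9} = 3 - - \frac{3724}{9} = 3 + \frac{3724}{9} = \frac{3751}{9} \approx 416.78$)
$x - \left(r - 6723\right) = \frac{3751}{9} - \left(-10615 - 6723\right) = \frac{3751}{9} - -17338 = \frac{3751}{9} + 17338 = \frac{159793}{9}$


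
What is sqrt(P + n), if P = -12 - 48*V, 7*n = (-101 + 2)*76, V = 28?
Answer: 2*I*sqrt(29778)/7 ≈ 49.304*I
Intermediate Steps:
n = -7524/7 (n = ((-101 + 2)*76)/7 = (-99*76)/7 = (1/7)*(-7524) = -7524/7 ≈ -1074.9)
P = -1356 (P = -12 - 48*28 = -12 - 1344 = -1356)
sqrt(P + n) = sqrt(-1356 - 7524/7) = sqrt(-17016/7) = 2*I*sqrt(29778)/7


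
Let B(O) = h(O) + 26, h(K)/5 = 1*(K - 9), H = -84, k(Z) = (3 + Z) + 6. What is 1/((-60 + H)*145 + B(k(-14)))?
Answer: -1/20924 ≈ -4.7792e-5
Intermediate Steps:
k(Z) = 9 + Z
h(K) = -45 + 5*K (h(K) = 5*(1*(K - 9)) = 5*(1*(-9 + K)) = 5*(-9 + K) = -45 + 5*K)
B(O) = -19 + 5*O (B(O) = (-45 + 5*O) + 26 = -19 + 5*O)
1/((-60 + H)*145 + B(k(-14))) = 1/((-60 - 84)*145 + (-19 + 5*(9 - 14))) = 1/(-144*145 + (-19 + 5*(-5))) = 1/(-20880 + (-19 - 25)) = 1/(-20880 - 44) = 1/(-20924) = -1/20924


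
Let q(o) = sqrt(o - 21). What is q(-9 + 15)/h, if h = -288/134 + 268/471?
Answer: -31557*I*sqrt(15)/49868 ≈ -2.4509*I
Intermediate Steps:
q(o) = sqrt(-21 + o)
h = -49868/31557 (h = -288*1/134 + 268*(1/471) = -144/67 + 268/471 = -49868/31557 ≈ -1.5803)
q(-9 + 15)/h = sqrt(-21 + (-9 + 15))/(-49868/31557) = sqrt(-21 + 6)*(-31557/49868) = sqrt(-15)*(-31557/49868) = (I*sqrt(15))*(-31557/49868) = -31557*I*sqrt(15)/49868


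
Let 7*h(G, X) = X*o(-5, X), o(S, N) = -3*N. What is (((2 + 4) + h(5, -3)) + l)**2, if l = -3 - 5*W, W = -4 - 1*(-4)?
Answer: 36/49 ≈ 0.73469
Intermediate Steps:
W = 0 (W = -4 + 4 = 0)
l = -3 (l = -3 - 5*0 = -3 + 0 = -3)
h(G, X) = -3*X**2/7 (h(G, X) = (X*(-3*X))/7 = (-3*X**2)/7 = -3*X**2/7)
(((2 + 4) + h(5, -3)) + l)**2 = (((2 + 4) - 3/7*(-3)**2) - 3)**2 = ((6 - 3/7*9) - 3)**2 = ((6 - 27/7) - 3)**2 = (15/7 - 3)**2 = (-6/7)**2 = 36/49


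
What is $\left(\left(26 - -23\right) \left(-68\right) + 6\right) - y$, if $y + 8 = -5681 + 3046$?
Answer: $-683$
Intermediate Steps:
$y = -2643$ ($y = -8 + \left(-5681 + 3046\right) = -8 - 2635 = -2643$)
$\left(\left(26 - -23\right) \left(-68\right) + 6\right) - y = \left(\left(26 - -23\right) \left(-68\right) + 6\right) - -2643 = \left(\left(26 + 23\right) \left(-68\right) + 6\right) + 2643 = \left(49 \left(-68\right) + 6\right) + 2643 = \left(-3332 + 6\right) + 2643 = -3326 + 2643 = -683$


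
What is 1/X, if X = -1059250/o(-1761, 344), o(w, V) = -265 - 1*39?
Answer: 8/27875 ≈ 0.00028700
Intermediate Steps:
o(w, V) = -304 (o(w, V) = -265 - 39 = -304)
X = 27875/8 (X = -1059250/(-304) = -1059250*(-1/304) = 27875/8 ≈ 3484.4)
1/X = 1/(27875/8) = 8/27875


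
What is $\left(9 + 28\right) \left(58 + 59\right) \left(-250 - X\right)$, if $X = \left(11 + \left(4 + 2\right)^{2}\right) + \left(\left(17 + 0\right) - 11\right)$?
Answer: $-1311687$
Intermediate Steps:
$X = 53$ ($X = \left(11 + 6^{2}\right) + \left(17 - 11\right) = \left(11 + 36\right) + 6 = 47 + 6 = 53$)
$\left(9 + 28\right) \left(58 + 59\right) \left(-250 - X\right) = \left(9 + 28\right) \left(58 + 59\right) \left(-250 - 53\right) = 37 \cdot 117 \left(-250 - 53\right) = 4329 \left(-303\right) = -1311687$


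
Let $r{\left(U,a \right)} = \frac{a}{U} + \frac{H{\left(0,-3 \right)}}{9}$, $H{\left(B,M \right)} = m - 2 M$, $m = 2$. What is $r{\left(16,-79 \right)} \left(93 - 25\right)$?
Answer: $- \frac{9911}{36} \approx -275.31$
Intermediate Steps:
$H{\left(B,M \right)} = 2 - 2 M$
$r{\left(U,a \right)} = \frac{8}{9} + \frac{a}{U}$ ($r{\left(U,a \right)} = \frac{a}{U} + \frac{2 - -6}{9} = \frac{a}{U} + \left(2 + 6\right) \frac{1}{9} = \frac{a}{U} + 8 \cdot \frac{1}{9} = \frac{a}{U} + \frac{8}{9} = \frac{8}{9} + \frac{a}{U}$)
$r{\left(16,-79 \right)} \left(93 - 25\right) = \left(\frac{8}{9} - \frac{79}{16}\right) \left(93 - 25\right) = \left(\frac{8}{9} - \frac{79}{16}\right) 68 = \left(- \frac{583}{144}\right) 68 = - \frac{9911}{36}$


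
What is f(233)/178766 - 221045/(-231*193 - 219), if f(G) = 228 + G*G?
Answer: 10489450276/2002268583 ≈ 5.2388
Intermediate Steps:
f(G) = 228 + G²
f(233)/178766 - 221045/(-231*193 - 219) = (228 + 233²)/178766 - 221045/(-231*193 - 219) = (228 + 54289)*(1/178766) - 221045/(-44583 - 219) = 54517*(1/178766) - 221045/(-44802) = 54517/178766 - 221045*(-1/44802) = 54517/178766 + 221045/44802 = 10489450276/2002268583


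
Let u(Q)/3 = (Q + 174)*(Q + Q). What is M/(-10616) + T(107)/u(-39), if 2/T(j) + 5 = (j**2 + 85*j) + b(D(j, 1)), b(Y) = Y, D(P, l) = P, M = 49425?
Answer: -8058834478933/1730957749560 ≈ -4.6557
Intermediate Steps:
T(j) = 2/(-5 + j**2 + 86*j) (T(j) = 2/(-5 + ((j**2 + 85*j) + j)) = 2/(-5 + (j**2 + 86*j)) = 2/(-5 + j**2 + 86*j))
u(Q) = 6*Q*(174 + Q) (u(Q) = 3*((Q + 174)*(Q + Q)) = 3*((174 + Q)*(2*Q)) = 3*(2*Q*(174 + Q)) = 6*Q*(174 + Q))
M/(-10616) + T(107)/u(-39) = 49425/(-10616) + (2/(-5 + 107**2 + 86*107))/((6*(-39)*(174 - 39))) = 49425*(-1/10616) + (2/(-5 + 11449 + 9202))/((6*(-39)*135)) = -49425/10616 + (2/20646)/(-31590) = -49425/10616 + (2*(1/20646))*(-1/31590) = -49425/10616 + (1/10323)*(-1/31590) = -49425/10616 - 1/326103570 = -8058834478933/1730957749560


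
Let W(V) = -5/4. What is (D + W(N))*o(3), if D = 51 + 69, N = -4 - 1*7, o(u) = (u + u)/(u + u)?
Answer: 475/4 ≈ 118.75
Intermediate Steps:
o(u) = 1 (o(u) = (2*u)/((2*u)) = (2*u)*(1/(2*u)) = 1)
N = -11 (N = -4 - 7 = -11)
W(V) = -5/4 (W(V) = -5*¼ = -5/4)
D = 120
(D + W(N))*o(3) = (120 - 5/4)*1 = (475/4)*1 = 475/4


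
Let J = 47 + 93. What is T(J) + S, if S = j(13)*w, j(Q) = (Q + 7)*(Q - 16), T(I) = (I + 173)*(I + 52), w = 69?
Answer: 55956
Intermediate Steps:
J = 140
T(I) = (52 + I)*(173 + I) (T(I) = (173 + I)*(52 + I) = (52 + I)*(173 + I))
j(Q) = (-16 + Q)*(7 + Q) (j(Q) = (7 + Q)*(-16 + Q) = (-16 + Q)*(7 + Q))
S = -4140 (S = (-112 + 13² - 9*13)*69 = (-112 + 169 - 117)*69 = -60*69 = -4140)
T(J) + S = (8996 + 140² + 225*140) - 4140 = (8996 + 19600 + 31500) - 4140 = 60096 - 4140 = 55956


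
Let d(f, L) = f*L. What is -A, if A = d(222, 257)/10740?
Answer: -9509/1790 ≈ -5.3123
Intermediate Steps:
d(f, L) = L*f
A = 9509/1790 (A = (257*222)/10740 = 57054*(1/10740) = 9509/1790 ≈ 5.3123)
-A = -1*9509/1790 = -9509/1790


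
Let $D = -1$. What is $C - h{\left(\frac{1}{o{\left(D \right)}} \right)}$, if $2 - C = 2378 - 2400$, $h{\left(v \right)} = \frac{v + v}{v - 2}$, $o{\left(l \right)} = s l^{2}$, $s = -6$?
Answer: $\frac{310}{13} \approx 23.846$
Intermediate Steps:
$o{\left(l \right)} = - 6 l^{2}$
$h{\left(v \right)} = \frac{2 v}{-2 + v}$
$C = 24$ ($C = 2 - \left(2378 - 2400\right) = 2 - -22 = 2 + 22 = 24$)
$C - h{\left(\frac{1}{o{\left(D \right)}} \right)} = 24 - \frac{2}{- 6 \left(-1\right)^{2} \left(-2 + \frac{1}{\left(-6\right) \left(-1\right)^{2}}\right)} = 24 - \frac{2}{\left(-6\right) 1 \left(-2 + \frac{1}{\left(-6\right) 1}\right)} = 24 - \frac{2}{\left(-6\right) \left(-2 + \frac{1}{-6}\right)} = 24 - 2 \left(- \frac{1}{6}\right) \frac{1}{-2 - \frac{1}{6}} = 24 - 2 \left(- \frac{1}{6}\right) \frac{1}{- \frac{13}{6}} = 24 - 2 \left(- \frac{1}{6}\right) \left(- \frac{6}{13}\right) = 24 - \frac{2}{13} = \frac{310}{13}$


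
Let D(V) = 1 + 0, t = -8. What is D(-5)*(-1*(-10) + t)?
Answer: 2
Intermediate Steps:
D(V) = 1
D(-5)*(-1*(-10) + t) = 1*(-1*(-10) - 8) = 1*(10 - 8) = 1*2 = 2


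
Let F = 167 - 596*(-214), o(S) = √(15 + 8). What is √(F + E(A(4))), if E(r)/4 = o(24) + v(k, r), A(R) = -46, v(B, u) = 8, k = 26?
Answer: √(127743 + 4*√23) ≈ 357.44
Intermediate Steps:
o(S) = √23
E(r) = 32 + 4*√23 (E(r) = 4*(√23 + 8) = 4*(8 + √23) = 32 + 4*√23)
F = 127711 (F = 167 + 127544 = 127711)
√(F + E(A(4))) = √(127711 + (32 + 4*√23)) = √(127743 + 4*√23)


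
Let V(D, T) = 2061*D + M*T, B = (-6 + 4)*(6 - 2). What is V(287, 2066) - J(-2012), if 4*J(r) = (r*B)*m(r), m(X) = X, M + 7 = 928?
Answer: 10590581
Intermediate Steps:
M = 921 (M = -7 + 928 = 921)
B = -8 (B = -2*4 = -8)
V(D, T) = 921*T + 2061*D (V(D, T) = 2061*D + 921*T = 921*T + 2061*D)
J(r) = -2*r**2 (J(r) = ((r*(-8))*r)/4 = ((-8*r)*r)/4 = (-8*r**2)/4 = -2*r**2)
V(287, 2066) - J(-2012) = (921*2066 + 2061*287) - (-2)*(-2012)**2 = (1902786 + 591507) - (-2)*4048144 = 2494293 - 1*(-8096288) = 2494293 + 8096288 = 10590581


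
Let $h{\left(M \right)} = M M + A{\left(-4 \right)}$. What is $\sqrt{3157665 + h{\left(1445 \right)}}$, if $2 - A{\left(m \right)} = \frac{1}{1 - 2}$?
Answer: $\sqrt{5245693} \approx 2290.3$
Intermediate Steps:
$A{\left(m \right)} = 3$ ($A{\left(m \right)} = 2 - \frac{1}{1 - 2} = 2 - \frac{1}{-1} = 2 - -1 = 2 + 1 = 3$)
$h{\left(M \right)} = 3 + M^{2}$ ($h{\left(M \right)} = M M + 3 = M^{2} + 3 = 3 + M^{2}$)
$\sqrt{3157665 + h{\left(1445 \right)}} = \sqrt{3157665 + \left(3 + 1445^{2}\right)} = \sqrt{3157665 + \left(3 + 2088025\right)} = \sqrt{3157665 + 2088028} = \sqrt{5245693}$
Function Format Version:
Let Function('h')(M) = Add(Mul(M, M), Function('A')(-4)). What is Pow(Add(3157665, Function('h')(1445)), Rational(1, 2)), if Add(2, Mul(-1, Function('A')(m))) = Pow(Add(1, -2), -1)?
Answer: Pow(5245693, Rational(1, 2)) ≈ 2290.3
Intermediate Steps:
Function('A')(m) = 3 (Function('A')(m) = Add(2, Mul(-1, Pow(Add(1, -2), -1))) = Add(2, Mul(-1, Pow(-1, -1))) = Add(2, Mul(-1, -1)) = Add(2, 1) = 3)
Function('h')(M) = Add(3, Pow(M, 2)) (Function('h')(M) = Add(Mul(M, M), 3) = Add(Pow(M, 2), 3) = Add(3, Pow(M, 2)))
Pow(Add(3157665, Function('h')(1445)), Rational(1, 2)) = Pow(Add(3157665, Add(3, Pow(1445, 2))), Rational(1, 2)) = Pow(Add(3157665, Add(3, 2088025)), Rational(1, 2)) = Pow(Add(3157665, 2088028), Rational(1, 2)) = Pow(5245693, Rational(1, 2))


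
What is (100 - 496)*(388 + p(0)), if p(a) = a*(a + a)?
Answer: -153648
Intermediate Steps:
p(a) = 2*a**2 (p(a) = a*(2*a) = 2*a**2)
(100 - 496)*(388 + p(0)) = (100 - 496)*(388 + 2*0**2) = -396*(388 + 2*0) = -396*(388 + 0) = -396*388 = -153648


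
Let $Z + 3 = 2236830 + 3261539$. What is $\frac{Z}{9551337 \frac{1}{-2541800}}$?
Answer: $- \frac{13975746698800}{9551337} \approx -1.4632 \cdot 10^{6}$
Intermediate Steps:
$Z = 5498366$ ($Z = -3 + \left(2236830 + 3261539\right) = -3 + 5498369 = 5498366$)
$\frac{Z}{9551337 \frac{1}{-2541800}} = \frac{5498366}{9551337 \frac{1}{-2541800}} = \frac{5498366}{9551337 \left(- \frac{1}{2541800}\right)} = \frac{5498366}{- \frac{9551337}{2541800}} = 5498366 \left(- \frac{2541800}{9551337}\right) = - \frac{13975746698800}{9551337}$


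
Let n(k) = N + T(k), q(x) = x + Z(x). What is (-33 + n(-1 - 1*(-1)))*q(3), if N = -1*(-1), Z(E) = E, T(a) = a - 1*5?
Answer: -222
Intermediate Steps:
T(a) = -5 + a (T(a) = a - 5 = -5 + a)
q(x) = 2*x (q(x) = x + x = 2*x)
N = 1
n(k) = -4 + k (n(k) = 1 + (-5 + k) = -4 + k)
(-33 + n(-1 - 1*(-1)))*q(3) = (-33 + (-4 + (-1 - 1*(-1))))*(2*3) = (-33 + (-4 + (-1 + 1)))*6 = (-33 + (-4 + 0))*6 = (-33 - 4)*6 = -37*6 = -222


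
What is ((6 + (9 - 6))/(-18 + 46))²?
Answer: 81/784 ≈ 0.10332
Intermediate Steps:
((6 + (9 - 6))/(-18 + 46))² = ((6 + 3)/28)² = (9*(1/28))² = (9/28)² = 81/784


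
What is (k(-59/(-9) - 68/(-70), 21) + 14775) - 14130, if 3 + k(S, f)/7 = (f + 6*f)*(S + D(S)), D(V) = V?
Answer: 241718/15 ≈ 16115.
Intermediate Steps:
k(S, f) = -21 + 98*S*f (k(S, f) = -21 + 7*((f + 6*f)*(S + S)) = -21 + 7*((7*f)*(2*S)) = -21 + 7*(14*S*f) = -21 + 98*S*f)
(k(-59/(-9) - 68/(-70), 21) + 14775) - 14130 = ((-21 + 98*(-59/(-9) - 68/(-70))*21) + 14775) - 14130 = ((-21 + 98*(-59*(-⅑) - 68*(-1/70))*21) + 14775) - 14130 = ((-21 + 98*(59/9 + 34/35)*21) + 14775) - 14130 = ((-21 + 98*(2371/315)*21) + 14775) - 14130 = ((-21 + 232358/15) + 14775) - 14130 = (232043/15 + 14775) - 14130 = 453668/15 - 14130 = 241718/15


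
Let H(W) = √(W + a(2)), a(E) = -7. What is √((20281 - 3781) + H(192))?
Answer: √(16500 + √185) ≈ 128.51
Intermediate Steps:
H(W) = √(-7 + W) (H(W) = √(W - 7) = √(-7 + W))
√((20281 - 3781) + H(192)) = √((20281 - 3781) + √(-7 + 192)) = √(16500 + √185)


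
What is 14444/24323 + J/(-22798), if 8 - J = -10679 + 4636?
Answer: 182115839/554515754 ≈ 0.32842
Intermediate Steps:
J = 6051 (J = 8 - (-10679 + 4636) = 8 - 1*(-6043) = 8 + 6043 = 6051)
14444/24323 + J/(-22798) = 14444/24323 + 6051/(-22798) = 14444*(1/24323) + 6051*(-1/22798) = 14444/24323 - 6051/22798 = 182115839/554515754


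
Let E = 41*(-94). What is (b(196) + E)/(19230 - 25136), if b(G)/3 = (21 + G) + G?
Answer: 2615/5906 ≈ 0.44277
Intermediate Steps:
b(G) = 63 + 6*G (b(G) = 3*((21 + G) + G) = 3*(21 + 2*G) = 63 + 6*G)
E = -3854
(b(196) + E)/(19230 - 25136) = ((63 + 6*196) - 3854)/(19230 - 25136) = ((63 + 1176) - 3854)/(-5906) = (1239 - 3854)*(-1/5906) = -2615*(-1/5906) = 2615/5906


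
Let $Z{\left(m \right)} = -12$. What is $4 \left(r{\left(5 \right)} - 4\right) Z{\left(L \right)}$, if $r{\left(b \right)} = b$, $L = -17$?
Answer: $-48$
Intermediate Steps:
$4 \left(r{\left(5 \right)} - 4\right) Z{\left(L \right)} = 4 \left(5 - 4\right) \left(-12\right) = 4 \cdot 1 \left(-12\right) = 4 \left(-12\right) = -48$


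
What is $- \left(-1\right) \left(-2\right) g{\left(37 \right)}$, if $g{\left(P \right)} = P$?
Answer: $-74$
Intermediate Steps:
$- \left(-1\right) \left(-2\right) g{\left(37 \right)} = - \left(-1\right) \left(-2\right) 37 = \left(-1\right) 2 \cdot 37 = \left(-2\right) 37 = -74$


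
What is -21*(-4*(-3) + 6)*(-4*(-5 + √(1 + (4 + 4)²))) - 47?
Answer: -7607 + 1512*√65 ≈ 4583.1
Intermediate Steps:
-21*(-4*(-3) + 6)*(-4*(-5 + √(1 + (4 + 4)²))) - 47 = -21*(12 + 6)*(-4*(-5 + √(1 + 8²))) - 47 = -378*(-4*(-5 + √(1 + 64))) - 47 = -378*(-4*(-5 + √65)) - 47 = -378*(20 - 4*√65) - 47 = -21*(360 - 72*√65) - 47 = (-7560 + 1512*√65) - 47 = -7607 + 1512*√65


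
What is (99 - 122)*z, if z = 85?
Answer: -1955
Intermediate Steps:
(99 - 122)*z = (99 - 122)*85 = -23*85 = -1955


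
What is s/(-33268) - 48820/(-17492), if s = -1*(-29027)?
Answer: 279100869/145480964 ≈ 1.9185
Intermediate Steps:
s = 29027
s/(-33268) - 48820/(-17492) = 29027/(-33268) - 48820/(-17492) = 29027*(-1/33268) - 48820*(-1/17492) = -29027/33268 + 12205/4373 = 279100869/145480964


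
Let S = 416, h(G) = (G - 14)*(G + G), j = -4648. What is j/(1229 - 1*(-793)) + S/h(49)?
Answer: -3775372/1733865 ≈ -2.1774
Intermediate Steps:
h(G) = 2*G*(-14 + G) (h(G) = (-14 + G)*(2*G) = 2*G*(-14 + G))
j/(1229 - 1*(-793)) + S/h(49) = -4648/(1229 - 1*(-793)) + 416/((2*49*(-14 + 49))) = -4648/(1229 + 793) + 416/((2*49*35)) = -4648/2022 + 416/3430 = -4648*1/2022 + 416*(1/3430) = -2324/1011 + 208/1715 = -3775372/1733865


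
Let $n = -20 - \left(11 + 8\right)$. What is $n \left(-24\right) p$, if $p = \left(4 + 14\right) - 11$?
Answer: $6552$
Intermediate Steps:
$n = -39$ ($n = -20 - 19 = -39$)
$p = 7$ ($p = 18 - 11 = 7$)
$n \left(-24\right) p = \left(-39\right) \left(-24\right) 7 = 936 \cdot 7 = 6552$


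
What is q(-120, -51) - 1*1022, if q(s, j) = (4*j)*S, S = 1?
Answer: -1226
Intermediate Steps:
q(s, j) = 4*j (q(s, j) = (4*j)*1 = 4*j)
q(-120, -51) - 1*1022 = 4*(-51) - 1*1022 = -204 - 1022 = -1226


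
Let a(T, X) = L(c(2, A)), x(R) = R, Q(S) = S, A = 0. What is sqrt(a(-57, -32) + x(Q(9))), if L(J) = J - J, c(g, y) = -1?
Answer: 3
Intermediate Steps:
L(J) = 0
a(T, X) = 0
sqrt(a(-57, -32) + x(Q(9))) = sqrt(0 + 9) = sqrt(9) = 3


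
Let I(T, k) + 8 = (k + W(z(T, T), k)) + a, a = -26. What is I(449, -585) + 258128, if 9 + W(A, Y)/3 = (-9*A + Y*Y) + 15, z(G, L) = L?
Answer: 1272079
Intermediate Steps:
W(A, Y) = 18 - 27*A + 3*Y² (W(A, Y) = -27 + 3*((-9*A + Y*Y) + 15) = -27 + 3*((-9*A + Y²) + 15) = -27 + 3*((Y² - 9*A) + 15) = -27 + 3*(15 + Y² - 9*A) = -27 + (45 - 27*A + 3*Y²) = 18 - 27*A + 3*Y²)
I(T, k) = -16 + k - 27*T + 3*k² (I(T, k) = -8 + ((k + (18 - 27*T + 3*k²)) - 26) = -8 + ((18 + k - 27*T + 3*k²) - 26) = -8 + (-8 + k - 27*T + 3*k²) = -16 + k - 27*T + 3*k²)
I(449, -585) + 258128 = (-16 - 585 - 27*449 + 3*(-585)²) + 258128 = (-16 - 585 - 12123 + 3*342225) + 258128 = (-16 - 585 - 12123 + 1026675) + 258128 = 1013951 + 258128 = 1272079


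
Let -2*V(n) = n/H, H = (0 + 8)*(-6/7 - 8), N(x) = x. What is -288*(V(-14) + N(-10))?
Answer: 90162/31 ≈ 2908.5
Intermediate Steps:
H = -496/7 (H = 8*(-6*⅐ - 8) = 8*(-6/7 - 8) = 8*(-62/7) = -496/7 ≈ -70.857)
V(n) = 7*n/992 (V(n) = -n/(2*(-496/7)) = -n*(-7)/(2*496) = -(-7)*n/992 = 7*n/992)
-288*(V(-14) + N(-10)) = -288*((7/992)*(-14) - 10) = -288*(-49/496 - 10) = -288*(-5009/496) = 90162/31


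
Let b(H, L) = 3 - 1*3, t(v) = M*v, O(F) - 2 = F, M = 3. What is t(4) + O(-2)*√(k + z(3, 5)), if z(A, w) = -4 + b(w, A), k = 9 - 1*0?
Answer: 12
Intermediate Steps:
O(F) = 2 + F
k = 9 (k = 9 + 0 = 9)
t(v) = 3*v
b(H, L) = 0 (b(H, L) = 3 - 3 = 0)
z(A, w) = -4 (z(A, w) = -4 + 0 = -4)
t(4) + O(-2)*√(k + z(3, 5)) = 3*4 + (2 - 2)*√(9 - 4) = 12 + 0*√5 = 12 + 0 = 12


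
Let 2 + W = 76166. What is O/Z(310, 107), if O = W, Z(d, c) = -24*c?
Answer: -6347/214 ≈ -29.659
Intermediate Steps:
W = 76164 (W = -2 + 76166 = 76164)
O = 76164
O/Z(310, 107) = 76164/((-24*107)) = 76164/(-2568) = 76164*(-1/2568) = -6347/214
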